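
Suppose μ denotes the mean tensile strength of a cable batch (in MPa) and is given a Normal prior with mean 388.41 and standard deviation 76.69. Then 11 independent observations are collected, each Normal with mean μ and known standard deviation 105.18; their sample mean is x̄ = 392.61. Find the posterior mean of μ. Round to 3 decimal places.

Posterior mean ≈ 391.997

Prior precision 1/τ₀² = 1/76.69² = 0.00017003; data precision n/σ² = 11/105.18² = 0.00099432.
Posterior precision = 0.00017003 + 0.00099432 = 0.00116435.
Posterior mean = (0.00017003·388.41 + 0.00099432·392.61) / 0.00116435 = 391.997.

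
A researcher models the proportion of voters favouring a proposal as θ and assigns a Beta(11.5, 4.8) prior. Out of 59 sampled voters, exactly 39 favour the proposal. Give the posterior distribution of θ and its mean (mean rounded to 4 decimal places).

Posterior: Beta(50.5, 24.8); mean ≈ 0.6707

Observing 39 successes and 20 failures updates Beta(11.5, 4.8) by adding the success and failure counts to the two shape parameters: α = 11.5+39 = 50.5, β = 4.8+20 = 24.8.
Posterior mean = α/(α+β) = 50.5/75.3 = 0.6707.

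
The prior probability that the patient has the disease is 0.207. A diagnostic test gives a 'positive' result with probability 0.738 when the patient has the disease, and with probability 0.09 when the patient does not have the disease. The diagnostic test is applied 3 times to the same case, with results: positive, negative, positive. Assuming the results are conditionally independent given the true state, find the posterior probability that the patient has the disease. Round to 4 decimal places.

Posterior P(H) ≈ 0.8348

With H the event that the patient has the disease, the joint likelihood of the observed sequence is P(data|H) = 0.738·0.262·0.738 = 0.14270 and P(data|¬H) = 0.09·0.91·0.09 = 0.0073710.
Bayes: P(H|data) = 0.207·0.14270 / (0.207·0.14270 + 0.793·0.0073710) = 0.029538/0.035383 = 0.8348.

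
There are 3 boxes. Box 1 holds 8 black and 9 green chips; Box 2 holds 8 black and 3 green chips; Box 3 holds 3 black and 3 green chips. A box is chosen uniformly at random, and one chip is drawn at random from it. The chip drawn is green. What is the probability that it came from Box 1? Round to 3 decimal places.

Posterior probability ≈ 0.407

P(green|Box 1) = 0.5294; P(green|Box 2) = 0.2727; P(green|Box 3) = 0.5.
Prior × likelihood for each source: 0.333333·0.5294=0.1765, 0.333333·0.2727=0.09091, 0.333333·0.5=0.1667. Summing gives P(green) = 0.43405.
P(Box 1 | green) = 0.1765 / 0.43405 = 0.407.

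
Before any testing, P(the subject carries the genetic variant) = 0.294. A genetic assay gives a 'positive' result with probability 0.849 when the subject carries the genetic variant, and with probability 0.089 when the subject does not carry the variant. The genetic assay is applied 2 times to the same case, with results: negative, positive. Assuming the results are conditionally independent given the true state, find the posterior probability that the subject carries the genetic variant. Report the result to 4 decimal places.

Posterior P(H) ≈ 0.3970

Let H be the event that the subject carries the genetic variant; start with P(H) = 0.294. P('positive'|H) = 0.849, P('positive'|¬H) = 0.089.
Update on result 1 ('negative'): P(H) ← 0.151·0.2940 / (0.151·0.2940 + 0.911·0.7060) = 0.044394/0.68756 = 0.0646.
Update on result 2 ('positive'): P(H) ← 0.849·0.0646 / (0.849·0.0646 + 0.089·0.9354) = 0.054818/0.13807 = 0.3970.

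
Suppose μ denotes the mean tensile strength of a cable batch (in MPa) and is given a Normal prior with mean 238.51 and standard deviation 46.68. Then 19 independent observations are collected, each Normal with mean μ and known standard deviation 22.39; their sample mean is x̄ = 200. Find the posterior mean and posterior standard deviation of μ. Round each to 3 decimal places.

With known σ, the Normal prior is conjugate. Weight on the data is w = (n/σ²)/(n/σ² + 1/τ₀²) = 0.0379005/(0.0379005+0.00045892) = 0.98804.
Posterior mean = w·x̄ + (1−w)·μ₀ = 0.98804·200 + 0.011964·238.51 = 200.461. Posterior variance = 1/(0.0379005+0.00045892) = 26.0692, so SD = 5.106.

Posterior mean ≈ 200.461; posterior SD ≈ 5.106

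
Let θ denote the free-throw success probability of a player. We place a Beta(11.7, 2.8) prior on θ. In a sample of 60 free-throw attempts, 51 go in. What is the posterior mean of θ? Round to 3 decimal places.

Posterior mean ≈ 0.842

The binomial likelihood is conjugate to the Beta prior: with 51 successes and 9 failures, the posterior is Beta(11.7+51, 2.8+9) = Beta(62.7, 11.8).
E[θ | data] = 62.7/(62.7+11.8) = 0.842.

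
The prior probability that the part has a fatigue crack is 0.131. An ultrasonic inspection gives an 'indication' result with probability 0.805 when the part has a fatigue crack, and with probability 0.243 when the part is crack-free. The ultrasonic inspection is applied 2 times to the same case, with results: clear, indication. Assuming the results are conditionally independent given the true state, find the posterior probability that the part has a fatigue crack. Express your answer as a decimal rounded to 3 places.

With H the event that the part has a fatigue crack, the joint likelihood of the observed sequence is P(data|H) = 0.195·0.805 = 0.15698 and P(data|¬H) = 0.757·0.243 = 0.18395.
Bayes: P(H|data) = 0.131·0.15698 / (0.131·0.15698 + 0.869·0.18395) = 0.020564/0.18042 = 0.1140.

Posterior P(H) ≈ 0.114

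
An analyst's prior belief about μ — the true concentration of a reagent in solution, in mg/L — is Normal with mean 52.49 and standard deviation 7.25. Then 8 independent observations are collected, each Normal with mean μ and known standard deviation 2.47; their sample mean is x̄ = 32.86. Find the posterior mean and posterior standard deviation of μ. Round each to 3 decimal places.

Prior precision 1/τ₀² = 1/7.25² = 0.0190250; data precision n/σ² = 8/2.47² = 1.31128.
Posterior precision = 0.0190250 + 1.31128 = 1.33031, giving posterior SD = 1/√1.33031 = 0.867.
Posterior mean = (0.0190250·52.49 + 1.31128·32.86) / 1.33031 = 33.141.

Posterior mean ≈ 33.141; posterior SD ≈ 0.867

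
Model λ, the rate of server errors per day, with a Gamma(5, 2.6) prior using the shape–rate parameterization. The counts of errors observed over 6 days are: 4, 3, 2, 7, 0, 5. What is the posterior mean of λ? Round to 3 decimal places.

Posterior mean ≈ 3.023

The Poisson likelihood adds the total count to the shape and the number of exposure periods to the rate. Here ∑xᵢ = 21 and n = 6, so shape 5→26 and rate 2.6→8.6.
E[λ | data] = 26/8.6 = 3.023.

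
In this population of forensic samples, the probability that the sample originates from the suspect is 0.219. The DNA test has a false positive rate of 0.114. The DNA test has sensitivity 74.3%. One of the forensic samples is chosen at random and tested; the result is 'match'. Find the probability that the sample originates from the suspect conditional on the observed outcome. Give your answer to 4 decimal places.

Write H for 'the sample originates from the suspect'. Prior odds H:¬H = 0.219/0.781 = 0.28041. For the 'match' outcome, the likelihood ratio is 0.743/0.114 = 6.5175.
Posterior odds = 0.28041 × 6.5175 = 1.8276, so P(H|E) = 1.8276/(1+1.8276) = 0.6463.

P(H | E) ≈ 0.6463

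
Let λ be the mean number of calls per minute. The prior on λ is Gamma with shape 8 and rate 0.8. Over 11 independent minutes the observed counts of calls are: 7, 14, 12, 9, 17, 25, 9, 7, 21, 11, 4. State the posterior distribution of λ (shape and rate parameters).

The Poisson likelihood adds the total count to the shape and the number of exposure periods to the rate. Here ∑xᵢ = 136 and n = 11, so shape 8→144 and rate 0.8→11.8.

Posterior: Gamma(shape=144, rate=11.8)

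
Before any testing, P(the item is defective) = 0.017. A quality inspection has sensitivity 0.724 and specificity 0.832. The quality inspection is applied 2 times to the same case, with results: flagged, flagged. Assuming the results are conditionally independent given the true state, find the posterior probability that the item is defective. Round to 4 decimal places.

With H the event that the item is defective, the joint likelihood of the observed sequence is P(data|H) = 0.724·0.724 = 0.52418 and P(data|¬H) = 0.168·0.168 = 0.028224.
Bayes: P(H|data) = 0.017·0.52418 / (0.017·0.52418 + 0.983·0.028224) = 0.0089110/0.036655 = 0.2431.

Posterior P(H) ≈ 0.2431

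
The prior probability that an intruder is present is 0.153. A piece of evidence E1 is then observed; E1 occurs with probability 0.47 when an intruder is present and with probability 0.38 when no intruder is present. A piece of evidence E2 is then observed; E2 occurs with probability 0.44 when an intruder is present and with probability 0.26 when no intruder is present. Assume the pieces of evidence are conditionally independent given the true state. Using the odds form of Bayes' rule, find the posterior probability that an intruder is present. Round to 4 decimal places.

Prior odds = 0.153/(1−0.153) = 0.18064. In log-odds, ln(0.18064) = -1.7113.
Add log likelihood ratios: ln(1.2368) + ln(1.6923) = 0.73865.
Posterior log-odds = -0.97261, so posterior odds = exp(-0.97261) = 0.37810. Converting, P(H|E) = 0.37810/1.3781 = 0.2744.

Posterior probability ≈ 0.2744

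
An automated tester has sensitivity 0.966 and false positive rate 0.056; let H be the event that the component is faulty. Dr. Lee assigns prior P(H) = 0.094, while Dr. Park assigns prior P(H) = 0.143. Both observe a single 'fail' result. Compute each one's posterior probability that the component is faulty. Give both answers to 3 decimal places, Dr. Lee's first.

Dr. Lee: 0.642; Dr. Park: 0.742

P('+'|H) = 0.966, P('+'|¬H) = 0.056.
Dr. Lee: numerator 0.966·0.094 = 0.090804; evidence = 0.090804+0.056·0.906 = 0.14154; posterior = 0.642.
Dr. Park: numerator 0.966·0.143 = 0.13814; evidence = 0.13814+0.056·0.857 = 0.18613; posterior = 0.742.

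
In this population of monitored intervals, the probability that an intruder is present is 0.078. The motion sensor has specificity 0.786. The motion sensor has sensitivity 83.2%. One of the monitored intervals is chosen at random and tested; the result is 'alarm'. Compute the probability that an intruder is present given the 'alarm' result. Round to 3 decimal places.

P(H | E) ≈ 0.248

Write H for 'an intruder is present'. Prior odds H:¬H = 0.078/0.922 = 0.084599. For the 'alarm' outcome, the likelihood ratio is 0.832/0.214 = 3.8879.
Posterior odds = 0.084599 × 3.8879 = 0.32891, so P(H|E) = 0.32891/(1+0.32891) = 0.248.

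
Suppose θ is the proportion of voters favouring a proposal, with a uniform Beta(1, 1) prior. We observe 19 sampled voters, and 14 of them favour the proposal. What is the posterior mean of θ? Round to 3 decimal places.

Posterior mean ≈ 0.714

Observing 14 successes and 5 failures updates Beta(1, 1) by adding the success and failure counts to the two shape parameters: α = 1+14 = 15, β = 1+5 = 6.
Posterior mean = α/(α+β) = 15/21 = 0.714.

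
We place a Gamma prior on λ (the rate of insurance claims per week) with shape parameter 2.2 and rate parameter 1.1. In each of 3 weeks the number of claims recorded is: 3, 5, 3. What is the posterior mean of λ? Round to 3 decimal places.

Total count ∑xᵢ = 11 over n = 3 weeks.
Gamma is conjugate to the Poisson likelihood: posterior is Gamma(shape = 2.2+11 = 13.2, rate = 1.1+3 = 4.1).
E[λ | data] = 13.2/4.1 = 3.220.

Posterior mean ≈ 3.220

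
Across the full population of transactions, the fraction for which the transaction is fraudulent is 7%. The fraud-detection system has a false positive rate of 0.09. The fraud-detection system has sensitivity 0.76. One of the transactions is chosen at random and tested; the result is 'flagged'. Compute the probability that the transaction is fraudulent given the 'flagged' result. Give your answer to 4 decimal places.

P(H | E) ≈ 0.3886

Let H be the event that the transaction is fraudulent. P(H) = 0.07, so P(¬H) = 0.93. With E the 'flagged' result, P(E|H) = 0.76 and P(E|¬H) = 0.09.
P(E) = 0.76·0.07 + 0.09·0.93 = 0.053200 + 0.083700 = 0.13690.
By Bayes' theorem, P(H|E) = 0.053200 / 0.13690 = 0.3886.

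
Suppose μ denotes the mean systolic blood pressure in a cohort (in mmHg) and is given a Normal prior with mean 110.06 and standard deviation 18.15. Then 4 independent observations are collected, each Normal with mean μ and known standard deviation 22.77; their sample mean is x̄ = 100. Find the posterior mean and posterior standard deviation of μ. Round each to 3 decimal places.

With known σ, the Normal prior is conjugate. Weight on the data is w = (n/σ²)/(n/σ² + 1/τ₀²) = 0.00771496/(0.00771496+0.00303562) = 0.71763.
Posterior mean = w·x̄ + (1−w)·μ₀ = 0.71763·100 + 0.28237·110.06 = 102.841. Posterior variance = 1/(0.00771496+0.00303562) = 93.0182, so SD = 9.645.

Posterior mean ≈ 102.841; posterior SD ≈ 9.645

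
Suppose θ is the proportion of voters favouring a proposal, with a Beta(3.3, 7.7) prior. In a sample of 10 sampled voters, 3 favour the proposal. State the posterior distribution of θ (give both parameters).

Posterior: Beta(6.3, 14.7)

Observing 3 successes and 7 failures updates Beta(3.3, 7.7) by adding the success and failure counts to the two shape parameters: α = 3.3+3 = 6.3, β = 7.7+7 = 14.7.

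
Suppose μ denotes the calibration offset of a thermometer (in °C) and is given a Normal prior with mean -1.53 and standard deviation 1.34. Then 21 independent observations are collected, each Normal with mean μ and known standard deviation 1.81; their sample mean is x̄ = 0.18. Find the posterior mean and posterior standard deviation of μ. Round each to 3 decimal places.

With known σ, the Normal prior is conjugate. Weight on the data is w = (n/σ²)/(n/σ² + 1/τ₀²) = 6.41006/(6.41006+0.556917) = 0.92006.
Posterior mean = w·x̄ + (1−w)·μ₀ = 0.92006·0.18 + 0.079937·-1.53 = 0.043. Posterior variance = 1/(6.41006+0.556917) = 0.143534, so SD = 0.379.

Posterior mean ≈ 0.043; posterior SD ≈ 0.379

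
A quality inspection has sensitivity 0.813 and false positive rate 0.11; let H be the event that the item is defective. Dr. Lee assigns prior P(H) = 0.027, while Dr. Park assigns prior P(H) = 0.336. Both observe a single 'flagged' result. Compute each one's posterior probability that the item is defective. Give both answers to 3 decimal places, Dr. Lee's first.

P('+'|H) = 0.813, P('+'|¬H) = 0.11.
Dr. Lee: numerator 0.813·0.027 = 0.021951; evidence = 0.021951+0.11·0.973 = 0.12898; posterior = 0.170.
Dr. Park: numerator 0.813·0.336 = 0.27317; evidence = 0.27317+0.11·0.664 = 0.34621; posterior = 0.789.

Dr. Lee: 0.170; Dr. Park: 0.789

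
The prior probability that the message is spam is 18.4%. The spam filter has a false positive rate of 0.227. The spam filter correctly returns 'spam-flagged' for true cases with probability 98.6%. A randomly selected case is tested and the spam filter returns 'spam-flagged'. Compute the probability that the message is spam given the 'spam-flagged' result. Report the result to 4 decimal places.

P(H | E) ≈ 0.4948

Let H be the event that the message is spam. P(H) = 0.184, so P(¬H) = 0.816. With E the 'spam-flagged' result, P(E|H) = 0.986 and P(E|¬H) = 0.227.
P(E) = 0.986·0.184 + 0.227·0.816 = 0.18142 + 0.18523 = 0.36666.
By Bayes' theorem, P(H|E) = 0.18142 / 0.36666 = 0.4948.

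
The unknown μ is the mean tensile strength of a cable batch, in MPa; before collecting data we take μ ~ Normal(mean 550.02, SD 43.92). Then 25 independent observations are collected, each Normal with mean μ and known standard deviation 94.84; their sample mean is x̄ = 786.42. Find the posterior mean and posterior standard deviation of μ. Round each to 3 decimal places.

Prior precision 1/τ₀² = 1/43.92² = 0.00051841; data precision n/σ² = 25/94.84² = 0.00277944.
Posterior precision = 0.00051841 + 0.00277944 = 0.00329785, giving posterior SD = 1/√0.00329785 = 17.413.
Posterior mean = (0.00051841·550.02 + 0.00277944·786.42) / 0.00329785 = 749.259.

Posterior mean ≈ 749.259; posterior SD ≈ 17.413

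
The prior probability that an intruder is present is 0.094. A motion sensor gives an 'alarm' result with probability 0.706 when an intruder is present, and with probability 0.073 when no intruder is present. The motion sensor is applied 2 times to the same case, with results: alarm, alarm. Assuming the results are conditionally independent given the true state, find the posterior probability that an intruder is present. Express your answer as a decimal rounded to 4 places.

With H the event that an intruder is present, the joint likelihood of the observed sequence is P(data|H) = 0.706·0.706 = 0.49844 and P(data|¬H) = 0.073·0.073 = 0.0053290.
Bayes: P(H|data) = 0.094·0.49844 / (0.094·0.49844 + 0.906·0.0053290) = 0.046853/0.051681 = 0.9066.

Posterior P(H) ≈ 0.9066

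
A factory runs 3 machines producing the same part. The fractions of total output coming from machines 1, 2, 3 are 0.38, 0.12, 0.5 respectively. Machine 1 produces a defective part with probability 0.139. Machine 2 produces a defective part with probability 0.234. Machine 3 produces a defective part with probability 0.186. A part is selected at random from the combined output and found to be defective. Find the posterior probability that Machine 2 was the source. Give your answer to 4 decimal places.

P(defective|M1) = 0.139; P(defective|M2) = 0.234; P(defective|M3) = 0.186.
Prior × likelihood for each source: 0.38·0.139=0.05282, 0.12·0.234=0.02808, 0.5·0.186=0.09300. Summing gives P(defective) = 0.17390.
P(Machine 2 | defective) = 0.02808 / 0.17390 = 0.1615.

Posterior probability ≈ 0.1615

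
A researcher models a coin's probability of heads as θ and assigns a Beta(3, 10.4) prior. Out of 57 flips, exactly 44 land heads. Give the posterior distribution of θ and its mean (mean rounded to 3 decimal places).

Posterior: Beta(47, 23.4); mean ≈ 0.668

The binomial likelihood is conjugate to the Beta prior: with 44 successes and 13 failures, the posterior is Beta(3+44, 10.4+13) = Beta(47, 23.4).
E[θ | data] = 47/(47+23.4) = 0.668.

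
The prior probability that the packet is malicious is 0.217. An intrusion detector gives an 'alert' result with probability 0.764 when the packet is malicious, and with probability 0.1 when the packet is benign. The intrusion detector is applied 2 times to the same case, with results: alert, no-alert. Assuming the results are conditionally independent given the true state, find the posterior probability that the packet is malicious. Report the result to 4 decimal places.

Posterior P(H) ≈ 0.3570

With H the event that the packet is malicious, the joint likelihood of the observed sequence is P(data|H) = 0.764·0.236 = 0.18030 and P(data|¬H) = 0.1·0.9 = 0.090000.
Bayes: P(H|data) = 0.217·0.18030 / (0.217·0.18030 + 0.783·0.090000) = 0.039126/0.10960 = 0.3570.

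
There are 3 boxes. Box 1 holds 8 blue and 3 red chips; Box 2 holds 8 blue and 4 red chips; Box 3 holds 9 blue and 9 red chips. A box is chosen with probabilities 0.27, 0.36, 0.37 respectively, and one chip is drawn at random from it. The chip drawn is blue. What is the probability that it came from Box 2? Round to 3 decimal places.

Tabulate prior·likelihood by source: [1] prior 0.27, lik 0.7273, product 0.1964; [2] prior 0.36, lik 0.6667, product 0.2400; [3] prior 0.37, lik 0.5, product 0.1850.
Normalizing constant = 0.62136; the posterior for Box 2 is its product over the sum, 0.2400/0.62136 = 0.386.

Posterior probability ≈ 0.386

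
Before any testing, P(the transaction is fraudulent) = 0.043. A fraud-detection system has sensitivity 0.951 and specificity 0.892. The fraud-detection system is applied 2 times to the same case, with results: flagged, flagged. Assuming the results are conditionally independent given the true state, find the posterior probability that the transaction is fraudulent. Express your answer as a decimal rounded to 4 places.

Let H be the event that the transaction is fraudulent; start with P(H) = 0.043. P('flagged'|H) = 0.951, P('flagged'|¬H) = 0.108.
Update on result 1 ('flagged'): P(H) ← 0.951·0.0430 / (0.951·0.0430 + 0.108·0.9570) = 0.040893/0.14425 = 0.2835.
Update on result 2 ('flagged'): P(H) ← 0.951·0.2835 / (0.951·0.2835 + 0.108·0.7165) = 0.26960/0.34698 = 0.7770.

Posterior P(H) ≈ 0.7770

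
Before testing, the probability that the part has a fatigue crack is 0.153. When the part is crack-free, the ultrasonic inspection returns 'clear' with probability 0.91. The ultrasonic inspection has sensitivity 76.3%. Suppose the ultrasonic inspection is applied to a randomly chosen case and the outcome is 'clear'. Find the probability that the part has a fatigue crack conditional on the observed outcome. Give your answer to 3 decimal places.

Let H be the event that the part has a fatigue crack. P(H) = 0.153, so P(¬H) = 0.847. With E the 'clear' result, P(E|H) = 0.237 and P(E|¬H) = 0.91.
P(E) = 0.237·0.153 + 0.91·0.847 = 0.036261 + 0.77077 = 0.80703.
By Bayes' theorem, P(H|E) = 0.036261 / 0.80703 = 0.045.

P(H | E) ≈ 0.045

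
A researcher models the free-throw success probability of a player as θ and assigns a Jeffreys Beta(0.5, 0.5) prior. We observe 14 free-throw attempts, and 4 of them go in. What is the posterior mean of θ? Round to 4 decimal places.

Posterior mean ≈ 0.3000

The binomial likelihood is conjugate to the Beta prior: with 4 successes and 10 failures, the posterior is Beta(0.5+4, 0.5+10) = Beta(4.5, 10.5).
E[θ | data] = 4.5/(4.5+10.5) = 0.3000.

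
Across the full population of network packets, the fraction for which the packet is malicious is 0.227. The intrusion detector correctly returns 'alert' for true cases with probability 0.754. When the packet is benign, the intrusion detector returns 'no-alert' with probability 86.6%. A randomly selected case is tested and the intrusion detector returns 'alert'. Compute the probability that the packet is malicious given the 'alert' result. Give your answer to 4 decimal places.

P(H | E) ≈ 0.6230

Write H for 'the packet is malicious'. Prior odds H:¬H = 0.227/0.773 = 0.29366. For the 'alert' outcome, the likelihood ratio is 0.754/0.134 = 5.6269.
Posterior odds = 0.29366 × 5.6269 = 1.6524, so P(H|E) = 1.6524/(1+1.6524) = 0.6230.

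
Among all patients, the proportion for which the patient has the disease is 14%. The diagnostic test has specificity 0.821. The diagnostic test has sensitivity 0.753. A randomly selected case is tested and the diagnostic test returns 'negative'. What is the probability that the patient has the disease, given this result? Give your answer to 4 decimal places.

Write H for 'the patient has the disease'. Prior odds H:¬H = 0.14/0.86 = 0.16279. For the 'negative' outcome, the likelihood ratio is 0.247/0.821 = 0.30085.
Posterior odds = 0.16279 × 0.30085 = 0.048976, so P(H|E) = 0.048976/(1+0.048976) = 0.0467.

P(H | E) ≈ 0.0467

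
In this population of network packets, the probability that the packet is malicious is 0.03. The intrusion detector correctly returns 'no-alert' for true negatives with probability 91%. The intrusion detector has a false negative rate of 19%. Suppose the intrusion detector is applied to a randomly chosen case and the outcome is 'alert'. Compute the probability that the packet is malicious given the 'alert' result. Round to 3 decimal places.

Write H for 'the packet is malicious'. Prior odds H:¬H = 0.03/0.97 = 0.030928. For the 'alert' outcome, the likelihood ratio is 0.81/0.09 = 9.0000.
Posterior odds = 0.030928 × 9.0000 = 0.27835, so P(H|E) = 0.27835/(1+0.27835) = 0.218.

P(H | E) ≈ 0.218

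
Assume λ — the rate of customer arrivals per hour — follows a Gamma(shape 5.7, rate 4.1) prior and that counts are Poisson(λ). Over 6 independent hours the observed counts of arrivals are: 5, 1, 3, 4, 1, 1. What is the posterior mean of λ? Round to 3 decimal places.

The Poisson likelihood adds the total count to the shape and the number of exposure periods to the rate. Here ∑xᵢ = 15 and n = 6, so shape 5.7→20.7 and rate 4.1→10.1.
Posterior mean = shape/rate = 20.7/10.1 = 2.050.

Posterior mean ≈ 2.050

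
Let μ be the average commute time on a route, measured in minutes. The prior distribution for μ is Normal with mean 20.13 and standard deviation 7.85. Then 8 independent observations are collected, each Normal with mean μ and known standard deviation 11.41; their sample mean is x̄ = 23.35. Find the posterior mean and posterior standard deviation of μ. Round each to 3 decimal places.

Posterior mean ≈ 22.677; posterior SD ≈ 3.588

Prior precision 1/τ₀² = 1/7.85² = 0.0162278; data precision n/σ² = 8/11.41² = 0.0614495.
Posterior precision = 0.0162278 + 0.0614495 = 0.0776774, giving posterior SD = 1/√0.0776774 = 3.588.
Posterior mean = (0.0162278·20.13 + 0.0614495·23.35) / 0.0776774 = 22.677.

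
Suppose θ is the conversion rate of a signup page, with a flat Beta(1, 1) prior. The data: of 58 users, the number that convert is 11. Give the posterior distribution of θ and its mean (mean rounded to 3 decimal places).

Posterior: Beta(12, 48); mean ≈ 0.200

Observing 11 successes and 47 failures updates Beta(1, 1) by adding the success and failure counts to the two shape parameters: α = 1+11 = 12, β = 1+47 = 48.
E[θ | data] = 12/(12+48) = 0.200.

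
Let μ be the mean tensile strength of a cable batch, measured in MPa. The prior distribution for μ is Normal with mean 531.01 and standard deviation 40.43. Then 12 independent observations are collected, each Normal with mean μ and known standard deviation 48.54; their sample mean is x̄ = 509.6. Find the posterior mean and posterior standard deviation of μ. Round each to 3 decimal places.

With known σ, the Normal prior is conjugate. Weight on the data is w = (n/σ²)/(n/σ² + 1/τ₀²) = 0.00509309/(0.00509309+0.00061178) = 0.89276.
Posterior mean = w·x̄ + (1−w)·μ₀ = 0.89276·509.6 + 0.10724·531.01 = 511.896. Posterior variance = 1/(0.00509309+0.00061178) = 175.289, so SD = 13.240.

Posterior mean ≈ 511.896; posterior SD ≈ 13.240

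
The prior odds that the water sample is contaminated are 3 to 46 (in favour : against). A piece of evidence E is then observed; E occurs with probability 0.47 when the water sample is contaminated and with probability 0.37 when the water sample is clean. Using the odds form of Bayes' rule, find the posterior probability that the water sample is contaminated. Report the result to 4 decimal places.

Prior odds = 3/46 = 0.065217.
Likelihood ratio for E = 0.47/0.37 = 1.2703.
Posterior odds = prior odds × LR = 0.082844.
Posterior probability = odds/(1+odds) = 0.082844/1.0828 = 0.0765.

Posterior probability ≈ 0.0765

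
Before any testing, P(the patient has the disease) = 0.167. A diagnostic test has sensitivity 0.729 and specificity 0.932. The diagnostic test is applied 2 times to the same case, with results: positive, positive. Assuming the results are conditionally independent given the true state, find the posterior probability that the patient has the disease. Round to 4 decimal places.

With H the event that the patient has the disease, the joint likelihood of the observed sequence is P(data|H) = 0.729·0.729 = 0.53144 and P(data|¬H) = 0.068·0.068 = 0.0046240.
Bayes: P(H|data) = 0.167·0.53144 / (0.167·0.53144 + 0.833·0.0046240) = 0.088751/0.092602 = 0.9584.

Posterior P(H) ≈ 0.9584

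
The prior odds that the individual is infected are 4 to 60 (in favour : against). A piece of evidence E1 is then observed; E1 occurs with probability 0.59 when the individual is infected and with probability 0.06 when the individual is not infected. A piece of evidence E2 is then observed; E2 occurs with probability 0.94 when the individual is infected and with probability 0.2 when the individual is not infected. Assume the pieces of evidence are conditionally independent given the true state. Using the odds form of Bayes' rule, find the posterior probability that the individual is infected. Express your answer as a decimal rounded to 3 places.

Prior odds = 4/60 = 0.066667.
Likelihood ratio for E1 = 0.59/0.06 = 9.8333.
Likelihood ratio for E2 = 0.94/0.2 = 4.7000.
Posterior odds = prior odds × LR₁ × LR₂ = 3.0811.
Posterior probability = odds/(1+odds) = 3.0811/4.0811 = 0.755.

Posterior probability ≈ 0.755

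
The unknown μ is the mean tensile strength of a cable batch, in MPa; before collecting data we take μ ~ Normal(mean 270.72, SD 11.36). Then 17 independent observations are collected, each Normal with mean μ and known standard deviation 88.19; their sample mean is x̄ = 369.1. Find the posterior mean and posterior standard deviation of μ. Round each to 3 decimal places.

Posterior mean ≈ 292.365; posterior SD ≈ 10.033

Prior precision 1/τ₀² = 1/11.36² = 0.00774896; data precision n/σ² = 17/88.19² = 0.00218580.
Posterior precision = 0.00774896 + 0.00218580 = 0.00993476, giving posterior SD = 1/√0.00993476 = 10.033.
Posterior mean = (0.00774896·270.72 + 0.00218580·369.1) / 0.00993476 = 292.365.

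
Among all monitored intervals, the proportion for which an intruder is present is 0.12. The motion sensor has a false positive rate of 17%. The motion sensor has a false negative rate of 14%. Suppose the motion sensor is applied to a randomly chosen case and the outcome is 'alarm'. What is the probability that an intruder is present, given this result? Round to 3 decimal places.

P(H | E) ≈ 0.408

Let H be the event that an intruder is present. P(H) = 0.12, so P(¬H) = 0.88. With E the 'alarm' result, P(E|H) = 0.86 and P(E|¬H) = 0.17.
P(E) = 0.86·0.12 + 0.17·0.88 = 0.10320 + 0.14960 = 0.25280.
By Bayes' theorem, P(H|E) = 0.10320 / 0.25280 = 0.408.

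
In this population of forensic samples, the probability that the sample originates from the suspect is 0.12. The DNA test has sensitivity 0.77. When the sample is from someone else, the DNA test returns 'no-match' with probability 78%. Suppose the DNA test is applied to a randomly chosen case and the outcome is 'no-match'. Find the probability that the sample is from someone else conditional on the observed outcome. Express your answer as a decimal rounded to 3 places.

P(¬H | E) ≈ 0.961

Let H be the event that the sample originates from the suspect. P(H) = 0.12, so P(¬H) = 0.88. With E the 'no-match' result, P(E|H) = 0.23 and P(E|¬H) = 0.78.
P(E) = 0.23·0.12 + 0.78·0.88 = 0.027600 + 0.68640 = 0.71400.
By Bayes' theorem, P(H|E) = 0.027600 / 0.71400 = 0.039. Hence P(¬H|E) = 1 − 0.039 = 0.961.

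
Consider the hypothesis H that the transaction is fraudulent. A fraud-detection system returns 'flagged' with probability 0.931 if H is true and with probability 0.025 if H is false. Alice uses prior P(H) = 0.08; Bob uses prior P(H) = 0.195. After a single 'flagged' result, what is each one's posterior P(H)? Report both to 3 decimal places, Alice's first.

Alice: 0.764; Bob: 0.900

The likelihood ratio for a 'flagged' result is 0.931/0.025 = 37.240.
Alice: prior odds 0.08/0.92 = 0.086957; posterior odds 3.2383; posterior probability 0.764.
Bob: prior odds 0.195/0.805 = 0.24224; posterior odds 9.0209; posterior probability 0.900.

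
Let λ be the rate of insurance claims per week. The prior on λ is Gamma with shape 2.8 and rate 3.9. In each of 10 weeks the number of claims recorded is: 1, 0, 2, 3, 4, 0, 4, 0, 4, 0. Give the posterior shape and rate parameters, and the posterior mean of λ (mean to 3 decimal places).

Total count ∑xᵢ = 18 over n = 10 weeks.
Gamma is conjugate to the Poisson likelihood: posterior is Gamma(shape = 2.8+18 = 20.8, rate = 3.9+10 = 13.9).
E[λ | data] = 20.8/13.9 = 1.496.

Posterior: Gamma(shape=20.8, rate=13.9); mean ≈ 1.496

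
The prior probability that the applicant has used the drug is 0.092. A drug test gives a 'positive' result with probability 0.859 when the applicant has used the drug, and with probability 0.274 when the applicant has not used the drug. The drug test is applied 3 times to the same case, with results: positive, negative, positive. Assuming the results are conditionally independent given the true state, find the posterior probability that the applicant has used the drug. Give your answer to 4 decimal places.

Let H be the event that the applicant has used the drug; start with P(H) = 0.092. P('positive'|H) = 0.859, P('positive'|¬H) = 0.274.
Update on result 1 ('positive'): P(H) ← 0.859·0.0920 / (0.859·0.0920 + 0.274·0.9080) = 0.079028/0.32782 = 0.2411.
Update on result 2 ('negative'): P(H) ← 0.141·0.2411 / (0.141·0.2411 + 0.726·0.7589) = 0.033991/0.58497 = 0.0581.
Update on result 3 ('positive'): P(H) ← 0.859·0.0581 / (0.859·0.0581 + 0.274·0.9419) = 0.049914/0.30799 = 0.1621.

Posterior P(H) ≈ 0.1621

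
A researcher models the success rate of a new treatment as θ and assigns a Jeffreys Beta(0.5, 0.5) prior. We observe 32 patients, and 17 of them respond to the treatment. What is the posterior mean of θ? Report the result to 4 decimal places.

The binomial likelihood is conjugate to the Beta prior: with 17 successes and 15 failures, the posterior is Beta(0.5+17, 0.5+15) = Beta(17.5, 15.5).
E[θ | data] = 17.5/(17.5+15.5) = 0.5303.

Posterior mean ≈ 0.5303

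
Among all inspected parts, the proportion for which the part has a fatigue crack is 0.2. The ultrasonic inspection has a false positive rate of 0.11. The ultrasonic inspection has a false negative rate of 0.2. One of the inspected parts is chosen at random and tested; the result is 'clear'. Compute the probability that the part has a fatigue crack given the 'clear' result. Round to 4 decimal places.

P(H | E) ≈ 0.0532

Write H for 'the part has a fatigue crack'. Prior odds H:¬H = 0.2/0.8 = 0.25000. For the 'clear' outcome, the likelihood ratio is 0.2/0.89 = 0.22472.
Posterior odds = 0.25000 × 0.22472 = 0.056180, so P(H|E) = 0.056180/(1+0.056180) = 0.0532.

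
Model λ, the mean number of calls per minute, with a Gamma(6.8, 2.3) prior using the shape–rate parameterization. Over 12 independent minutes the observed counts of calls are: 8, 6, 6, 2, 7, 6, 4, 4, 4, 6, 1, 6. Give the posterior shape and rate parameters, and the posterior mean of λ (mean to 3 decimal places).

Total count ∑xᵢ = 60 over n = 12 minutes.
Gamma is conjugate to the Poisson likelihood: posterior is Gamma(shape = 6.8+60 = 66.8, rate = 2.3+12 = 14.3).
E[λ | data] = 66.8/14.3 = 4.671.

Posterior: Gamma(shape=66.8, rate=14.3); mean ≈ 4.671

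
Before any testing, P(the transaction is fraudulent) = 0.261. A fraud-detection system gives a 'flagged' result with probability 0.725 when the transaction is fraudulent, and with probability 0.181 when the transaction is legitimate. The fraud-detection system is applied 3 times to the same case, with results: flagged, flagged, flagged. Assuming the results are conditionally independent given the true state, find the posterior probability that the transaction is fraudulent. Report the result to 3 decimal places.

Posterior P(H) ≈ 0.958

With H the event that the transaction is fraudulent, the joint likelihood of the observed sequence is P(data|H) = 0.725·0.725·0.725 = 0.38108 and P(data|¬H) = 0.181·0.181·0.181 = 0.0059297.
Bayes: P(H|data) = 0.261·0.38108 / (0.261·0.38108 + 0.739·0.0059297) = 0.099461/0.10384 = 0.9578.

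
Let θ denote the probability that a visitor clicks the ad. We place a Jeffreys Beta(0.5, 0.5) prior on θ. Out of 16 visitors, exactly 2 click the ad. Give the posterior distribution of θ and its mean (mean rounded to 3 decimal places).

Posterior: Beta(2.5, 14.5); mean ≈ 0.147

The binomial likelihood is conjugate to the Beta prior: with 2 successes and 14 failures, the posterior is Beta(0.5+2, 0.5+14) = Beta(2.5, 14.5).
Posterior mean = α/(α+β) = 2.5/17 = 0.147.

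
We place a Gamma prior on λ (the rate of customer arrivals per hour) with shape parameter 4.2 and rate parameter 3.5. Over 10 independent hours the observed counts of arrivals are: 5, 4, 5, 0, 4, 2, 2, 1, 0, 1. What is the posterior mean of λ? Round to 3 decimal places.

Posterior mean ≈ 2.089

The Poisson likelihood adds the total count to the shape and the number of exposure periods to the rate. Here ∑xᵢ = 24 and n = 10, so shape 4.2→28.2 and rate 3.5→13.5.
Posterior mean = shape/rate = 28.2/13.5 = 2.089.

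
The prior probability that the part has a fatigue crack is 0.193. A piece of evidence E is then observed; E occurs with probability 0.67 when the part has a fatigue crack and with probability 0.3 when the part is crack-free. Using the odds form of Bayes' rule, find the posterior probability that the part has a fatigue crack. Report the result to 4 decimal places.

Prior odds = 0.193/(1−0.193) = 0.23916.
Likelihood ratio for E = 0.67/0.3 = 2.2333.
Posterior odds = prior odds × LR = 0.53412.
Posterior probability = odds/(1+odds) = 0.53412/1.5341 = 0.3482.

Posterior probability ≈ 0.3482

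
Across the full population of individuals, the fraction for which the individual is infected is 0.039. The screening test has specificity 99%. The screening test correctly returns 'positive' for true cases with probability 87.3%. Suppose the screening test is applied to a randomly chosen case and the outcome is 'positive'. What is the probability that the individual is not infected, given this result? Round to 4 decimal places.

Let H be the event that the individual is infected. P(H) = 0.039, so P(¬H) = 0.961. With E the 'positive' result, P(E|H) = 0.873 and P(E|¬H) = 0.01.
P(E) = 0.873·0.039 + 0.01·0.961 = 0.034047 + 0.0096100 = 0.043657.
By Bayes' theorem, P(H|E) = 0.034047 / 0.043657 = 0.7799. Hence P(¬H|E) = 1 − 0.7799 = 0.2201.

P(¬H | E) ≈ 0.2201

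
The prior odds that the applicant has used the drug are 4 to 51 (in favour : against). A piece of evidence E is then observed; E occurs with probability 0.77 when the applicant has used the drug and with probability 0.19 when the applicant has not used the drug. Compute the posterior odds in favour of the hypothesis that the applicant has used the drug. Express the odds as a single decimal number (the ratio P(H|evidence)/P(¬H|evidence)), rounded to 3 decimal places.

Posterior odds ≈ 0.318

Prior odds = 4/51 = 0.078431. In log-odds, ln(0.078431) = -2.5455.
Add log likelihood ratio: ln(4.0526) = 1.3994.
Posterior log-odds = -1.1462, so posterior odds = exp(-1.1462) = 0.31785.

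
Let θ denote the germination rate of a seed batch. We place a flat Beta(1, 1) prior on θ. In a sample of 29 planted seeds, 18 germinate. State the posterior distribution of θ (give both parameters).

Posterior: Beta(19, 12)

Observing 18 successes and 11 failures updates Beta(1, 1) by adding the success and failure counts to the two shape parameters: α = 1+18 = 19, β = 1+11 = 12.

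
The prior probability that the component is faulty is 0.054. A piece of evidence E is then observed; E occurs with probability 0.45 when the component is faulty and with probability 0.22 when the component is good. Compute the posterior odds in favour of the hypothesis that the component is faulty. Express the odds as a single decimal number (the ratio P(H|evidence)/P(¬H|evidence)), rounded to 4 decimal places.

Prior odds = 0.054/(1−0.054) = 0.057082. In log-odds, ln(0.057082) = -2.8633.
Add log likelihood ratio: ln(2.0455) = 0.71562.
Posterior log-odds = -2.1476, so posterior odds = exp(-2.1476) = 0.11676.

Posterior odds ≈ 0.1168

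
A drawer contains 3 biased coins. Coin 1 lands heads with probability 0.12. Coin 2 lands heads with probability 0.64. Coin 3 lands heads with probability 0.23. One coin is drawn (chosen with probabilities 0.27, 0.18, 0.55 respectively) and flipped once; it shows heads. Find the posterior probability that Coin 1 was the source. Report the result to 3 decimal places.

Tabulate prior·likelihood by source: [1] prior 0.27, lik 0.12, product 0.03240; [2] prior 0.18, lik 0.64, product 0.1152; [3] prior 0.55, lik 0.23, product 0.1265.
Normalizing constant = 0.27410; the posterior for Coin 1 is its product over the sum, 0.03240/0.27410 = 0.118.

Posterior probability ≈ 0.118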